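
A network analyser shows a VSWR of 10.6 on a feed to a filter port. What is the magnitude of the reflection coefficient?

|Γ| ≈ 0.828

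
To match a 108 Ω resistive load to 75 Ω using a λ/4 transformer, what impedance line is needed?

Z_qwt ≈ 90 Ω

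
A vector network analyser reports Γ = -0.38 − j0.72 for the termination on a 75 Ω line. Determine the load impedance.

Z_L ≈ 10.4 − j44.6 Ω

Z_L = Z_0·(1 + Γ)/(1 − Γ) = 75·(0.62 − j0.72)/(1.38 + j0.72)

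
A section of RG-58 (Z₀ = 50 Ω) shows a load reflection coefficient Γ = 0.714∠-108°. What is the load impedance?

Z_L = Z_0·(1 + Γ)/(1 − Γ) = 50·(0.779 − j0.679)/(1.22 + j0.679)

Z_L ≈ 12.6 − j34.8 Ω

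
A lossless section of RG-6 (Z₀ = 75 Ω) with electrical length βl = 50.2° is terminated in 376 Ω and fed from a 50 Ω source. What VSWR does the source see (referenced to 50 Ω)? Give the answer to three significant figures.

tan(βl) = 1.2
Z_in = Z_0·(Z_L + jZ_0·tanβl)/(Z_0 + jZ_L·tanβl) = 24.7 − j58.4 Ω
Γ_s = (Z_in − Z_s)/(Z_in + Z_s) = (-25.3 − j58.4)/(74.7 − j58.4), |Γ_s| = 0.672
VSWR = (1 + |Γ_s|)/(1 − |Γ_s|)

VSWR ≈ 5.09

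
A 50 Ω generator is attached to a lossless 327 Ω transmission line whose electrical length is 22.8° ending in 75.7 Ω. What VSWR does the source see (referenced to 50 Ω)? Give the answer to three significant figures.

VSWR ≈ 5.93

tan(βl) = 0.42
Z_in = Z_0·(Z_L + jZ_0·tanβl)/(Z_0 + jZ_L·tanβl) = 88.2 + j129 Ω
Γ_s = (Z_in − Z_s)/(Z_in + Z_s) = (38.2 + j129)/(138 + j129), |Γ_s| = 0.711
VSWR = (1 + |Γ_s|)/(1 − |Γ_s|)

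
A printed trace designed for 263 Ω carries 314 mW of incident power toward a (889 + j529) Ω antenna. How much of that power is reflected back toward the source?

|Γ| = |(626 + j529)/(1152 + j529)| = 0.647
|Γ|² = 0.418
P_refl = |Γ|²·P_inc = 131 mW, P_del = (1 − |Γ|²)·P_inc = 183 mW

P_reflected ≈ 131 mW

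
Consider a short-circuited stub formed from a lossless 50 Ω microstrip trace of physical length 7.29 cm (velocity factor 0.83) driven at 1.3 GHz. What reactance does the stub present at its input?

X_in ≈ -46.6 Ω (capacitive)

λ = v/f = 0.83·c / 1.3 GHz = 0.192 m
βl = 2π·l/λ = 2π × 0.381 = 137°
tan(βl) = -0.932
For a short-circuited stub, Z_in = jZ_0·tan(βl)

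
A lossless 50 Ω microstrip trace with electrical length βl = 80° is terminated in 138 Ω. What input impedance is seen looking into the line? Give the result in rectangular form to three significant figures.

Z_in ≈ 18.6 − j7.63 Ω

tan(βl) = tan(80°) = 5.67
Z_in = Z_0·(Z_L + jZ_0·tanβl)/(Z_0 + jZ_L·tanβl)
     = 50·(138 + j284)/(50 + j783)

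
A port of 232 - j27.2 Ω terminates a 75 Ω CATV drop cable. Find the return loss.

Γ = (157 − j27.2)/(307 − j27.2), |Γ| = 0.517
RL = −20·log₁₀|Γ| = −20·log₁₀(0.517)

RL ≈ 5.73 dB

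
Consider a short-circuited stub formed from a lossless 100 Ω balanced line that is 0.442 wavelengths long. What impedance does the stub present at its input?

Z_in ≈ −j38.1 Ω

βl = 2π × 0.442 = 159°
tan(βl) = -0.381
For a short-circuited stub, Z_in = jZ_0·tan(βl)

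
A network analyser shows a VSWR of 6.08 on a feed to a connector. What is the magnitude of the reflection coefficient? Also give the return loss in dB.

|Γ| ≈ 0.718; return loss ≈ 2.88 dB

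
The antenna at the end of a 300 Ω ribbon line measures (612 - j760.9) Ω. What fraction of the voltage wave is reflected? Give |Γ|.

Γ = (Z_L − Z_0)/(Z_L + Z_0) = (312 − j760.9)/(912 − j760.9)
|Γ| = 822/1190

|Γ| ≈ 0.692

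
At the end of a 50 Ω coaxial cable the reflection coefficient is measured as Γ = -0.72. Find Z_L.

Z_L ≈ 8.14 Ω

Z_L = Z_0·(1 + Γ)/(1 − Γ) = 50·(0.28)/(1.72)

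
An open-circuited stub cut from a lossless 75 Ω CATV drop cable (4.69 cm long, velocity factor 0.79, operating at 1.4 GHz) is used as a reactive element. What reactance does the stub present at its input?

X_in ≈ 12.9 Ω (inductive)

λ = v/f = 0.79·c / 1.4 GHz = 0.169 m
βl = 2π·l/λ = 2π × 0.277 = 99.7°
tan(βl) = -5.83
For an open-circuited stub, Z_in = −jZ_0·cot(βl) = −jZ_0/tan(βl)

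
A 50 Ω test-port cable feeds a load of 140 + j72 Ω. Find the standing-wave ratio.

Γ = (Z_L − Z_0)/(Z_L + Z_0) = (90 + j72)/(190 + j72)
|Γ| = 115/203 = 0.567
VSWR = (1 + |Γ|)/(1 − |Γ|) = 1.57/0.433

VSWR ≈ 3.62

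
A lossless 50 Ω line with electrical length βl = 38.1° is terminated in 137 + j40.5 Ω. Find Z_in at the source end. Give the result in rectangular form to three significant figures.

tan(βl) = tan(38.1°) = 0.784
Z_in = Z_0·(Z_L + jZ_0·tanβl)/(Z_0 + jZ_L·tanβl)
     = 50·(137 + j79.7)/(18.2 + j107)

Z_in ≈ 46.6 − j55.9 Ω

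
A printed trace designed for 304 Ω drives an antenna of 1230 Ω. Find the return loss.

Γ = (1230 − 304)/(1230 + 304) = 0.604
RL = −20·log₁₀|Γ| = −20·log₁₀(0.604)

RL ≈ 4.38 dB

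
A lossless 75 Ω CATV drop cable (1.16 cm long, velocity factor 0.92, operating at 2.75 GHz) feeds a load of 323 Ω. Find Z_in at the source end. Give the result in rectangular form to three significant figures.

λ = v/f = 0.92·c / 2.75 GHz = 0.1 m
βl = 2π·l/λ = 2π × 0.116 = 41.6°
tan(βl) = tan(41.6°) = 0.888
Z_in = Z_0·(Z_L + jZ_0·tanβl)/(Z_0 + jZ_L·tanβl)
     = 75·(323 + j66.6)/(75 + j287)

Z_in ≈ 37 − j74.8 Ω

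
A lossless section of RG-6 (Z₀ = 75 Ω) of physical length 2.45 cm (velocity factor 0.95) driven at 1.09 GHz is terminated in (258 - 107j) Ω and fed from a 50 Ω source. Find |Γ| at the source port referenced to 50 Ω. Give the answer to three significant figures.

|Γ| ≈ 0.652

λ = v/f = 0.95·c / 1.09 GHz = 0.261 m
βl = 2π·l/λ = 2π × 0.0937 = 33.7°
tan(βl) = 0.668
Z_in = Z_0·(Z_L + jZ_0·tanβl)/(Z_0 + jZ_L·tanβl) = 41 − j77.4 Ω
Γ_s = (Z_in − Z_s)/(Z_in + Z_s) = (-8.96 − j77.4)/(91 − j77.4), |Γ_s| = 0.652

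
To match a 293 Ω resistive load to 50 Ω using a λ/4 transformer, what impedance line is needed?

Z_qwt = √(Z_0·R_L) = √(50 × 293) = √14650

Z_qwt ≈ 121 Ω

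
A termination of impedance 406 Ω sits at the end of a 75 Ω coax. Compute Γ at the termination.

Γ = (Z_L − Z_0)/(Z_L + Z_0) = (406 − 75)/(406 + 75) = 331/481

Γ = 0.688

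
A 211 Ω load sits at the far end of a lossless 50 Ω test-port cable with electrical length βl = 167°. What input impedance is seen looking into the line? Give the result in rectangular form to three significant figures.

Z_in ≈ 114 + j99.5 Ω

tan(βl) = tan(167°) = -0.231
Z_in = Z_0·(Z_L + jZ_0·tanβl)/(Z_0 + jZ_L·tanβl)
     = 50·(211 − j11.5)/(50 − j48.7)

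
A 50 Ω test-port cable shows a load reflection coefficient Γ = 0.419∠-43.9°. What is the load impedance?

Z_L = Z_0·(1 + Γ)/(1 − Γ) = 50·(1.3 − j0.291)/(0.698 + j0.291)

Z_L ≈ 72.1 − j50.8 Ω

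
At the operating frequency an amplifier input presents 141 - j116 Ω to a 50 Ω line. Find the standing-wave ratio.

Γ = (Z_L − Z_0)/(Z_L + Z_0) = (91 − j116)/(191 − j116)
|Γ| = 147/223 = 0.66
VSWR = (1 + |Γ|)/(1 − |Γ|) = 1.66/0.34

VSWR ≈ 4.88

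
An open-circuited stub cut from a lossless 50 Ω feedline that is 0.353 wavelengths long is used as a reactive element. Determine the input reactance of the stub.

βl = 2π × 0.353 = 127°
tan(βl) = -1.32
For an open-circuited stub, Z_in = −jZ_0·cot(βl) = −jZ_0/tan(βl)

X_in ≈ 37.8 Ω (inductive)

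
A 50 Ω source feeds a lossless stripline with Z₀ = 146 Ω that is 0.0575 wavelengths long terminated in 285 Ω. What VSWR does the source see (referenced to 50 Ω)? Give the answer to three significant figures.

VSWR ≈ 5.22

βl = 2π × 0.0575 = 20.7°
tan(βl) = 0.378
Z_in = Z_0·(Z_L + jZ_0·tanβl)/(Z_0 + jZ_L·tanβl) = 211 − j100 Ω
Γ_s = (Z_in − Z_s)/(Z_in + Z_s) = (161 − j100)/(261 − j100), |Γ_s| = 0.678
VSWR = (1 + |Γ_s|)/(1 − |Γ_s|)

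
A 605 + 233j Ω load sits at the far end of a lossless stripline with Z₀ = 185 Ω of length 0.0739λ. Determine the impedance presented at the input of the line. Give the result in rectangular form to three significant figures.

Z_in ≈ 268 − j309 Ω

βl = 2π × 0.0739 = 26.6°
tan(βl) = tan(26.6°) = 0.501
Z_in = Z_0·(Z_L + jZ_0·tanβl)/(Z_0 + jZ_L·tanβl)
     = 185·(605 + j326)/(68.3 + j303)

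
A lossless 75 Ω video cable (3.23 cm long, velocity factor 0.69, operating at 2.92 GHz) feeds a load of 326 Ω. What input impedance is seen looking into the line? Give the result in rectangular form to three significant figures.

Z_in ≈ 138 + j151 Ω

λ = v/f = 0.69·c / 2.92 GHz = 0.0709 m
βl = 2π·l/λ = 2π × 0.456 = 164°
tan(βl) = tan(164°) = -0.286
Z_in = Z_0·(Z_L + jZ_0·tanβl)/(Z_0 + jZ_L·tanβl)
     = 75·(326 − j21.5)/(75 − j93.3)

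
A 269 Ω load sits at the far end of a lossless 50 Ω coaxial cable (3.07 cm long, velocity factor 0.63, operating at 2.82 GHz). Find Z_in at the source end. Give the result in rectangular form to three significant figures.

Z_in ≈ 92.9 + j121 Ω

λ = v/f = 0.63·c / 2.82 GHz = 0.067 m
βl = 2π·l/λ = 2π × 0.458 = 165°
tan(βl) = tan(165°) = -0.27
Z_in = Z_0·(Z_L + jZ_0·tanβl)/(Z_0 + jZ_L·tanβl)
     = 50·(269 − j13.5)/(50 − j72.6)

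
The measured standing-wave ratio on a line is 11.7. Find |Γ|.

|Γ| ≈ 0.843

|Γ| = (S − 1)/(S + 1) = (11.7 − 1)/(11.7 + 1) = 10.7/12.7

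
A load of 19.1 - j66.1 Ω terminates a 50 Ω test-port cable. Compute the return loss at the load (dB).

RL ≈ 2.35 dB

Γ = (-30.9 − j66.1)/(69.1 − j66.1), |Γ| = 0.763
RL = −20·log₁₀|Γ| = −20·log₁₀(0.763)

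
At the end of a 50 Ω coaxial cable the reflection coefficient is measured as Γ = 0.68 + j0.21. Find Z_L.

Z_L = Z_0·(1 + Γ)/(1 − Γ) = 50·(1.68 + j0.21)/(0.32 − j0.21)

Z_L ≈ 168 + j143 Ω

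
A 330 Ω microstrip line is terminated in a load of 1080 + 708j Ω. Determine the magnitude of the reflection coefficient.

|Γ| ≈ 0.654

Γ = (Z_L − Z_0)/(Z_L + Z_0) = (750 + j708)/(1410 + j708)
|Γ| = 1030/1580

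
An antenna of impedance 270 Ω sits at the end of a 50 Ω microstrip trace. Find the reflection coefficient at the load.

Γ = (Z_L − Z_0)/(Z_L + Z_0) = (270 − 50)/(270 + 50) = 220/320

Γ = 0.688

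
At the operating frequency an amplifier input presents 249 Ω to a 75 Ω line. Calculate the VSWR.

Γ = (249 − 75)/(249 + 75) = 0.537
VSWR = (1 + 0.537)/(1 − 0.537)

VSWR ≈ 3.32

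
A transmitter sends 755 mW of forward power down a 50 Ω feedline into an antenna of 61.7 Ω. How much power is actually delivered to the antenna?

Γ = (61.7 − 50)/(61.7 + 50) = 0.105
|Γ|² = 0.011
P_refl = |Γ|²·P_inc = 8.28 mW, P_del = (1 − |Γ|²)·P_inc = 747 mW

P_delivered ≈ 747 mW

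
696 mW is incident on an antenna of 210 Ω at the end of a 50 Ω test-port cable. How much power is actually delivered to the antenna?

Γ = (210 − 50)/(210 + 50) = 0.615
|Γ|² = 0.379
P_refl = |Γ|²·P_inc = 264 mW, P_del = (1 − |Γ|²)·P_inc = 432 mW

P_delivered ≈ 432 mW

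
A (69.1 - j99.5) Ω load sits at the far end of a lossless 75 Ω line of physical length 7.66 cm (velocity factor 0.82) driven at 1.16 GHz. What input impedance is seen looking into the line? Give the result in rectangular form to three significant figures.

λ = v/f = 0.82·c / 1.16 GHz = 0.212 m
βl = 2π·l/λ = 2π × 0.361 = 130°
tan(βl) = tan(130°) = -1.19
Z_in = Z_0·(Z_L + jZ_0·tanβl)/(Z_0 + jZ_L·tanβl)
     = 75·(69.1 − j189)/(-43.4 − j82.3)

Z_in ≈ 109 + j120 Ω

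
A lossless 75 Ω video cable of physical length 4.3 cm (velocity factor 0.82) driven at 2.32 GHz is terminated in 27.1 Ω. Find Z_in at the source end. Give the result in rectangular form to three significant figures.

λ = v/f = 0.82·c / 2.32 GHz = 0.106 m
βl = 2π·l/λ = 2π × 0.406 = 146°
tan(βl) = tan(146°) = -0.675
Z_in = Z_0·(Z_L + jZ_0·tanβl)/(Z_0 + jZ_L·tanβl)
     = 75·(27.1 − j50.6)/(75 − j18.3)

Z_in ≈ 37.2 − j41.5 Ω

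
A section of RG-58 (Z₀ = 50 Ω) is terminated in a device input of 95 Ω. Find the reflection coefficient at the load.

Γ = (Z_L − Z_0)/(Z_L + Z_0) = (95 − 50)/(95 + 50) = 45/145

Γ = 0.31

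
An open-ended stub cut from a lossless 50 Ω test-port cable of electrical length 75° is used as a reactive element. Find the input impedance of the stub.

tan(βl) = 3.73
For an open-ended stub, Z_in = −jZ_0·cot(βl) = −jZ_0/tan(βl)

Z_in ≈ −j13.4 Ω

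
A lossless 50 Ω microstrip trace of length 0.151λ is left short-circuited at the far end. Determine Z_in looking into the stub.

βl = 2π × 0.151 = 54.4°
tan(βl) = 1.39
For a short-circuited stub, Z_in = jZ_0·tan(βl)

Z_in ≈ +j69.7 Ω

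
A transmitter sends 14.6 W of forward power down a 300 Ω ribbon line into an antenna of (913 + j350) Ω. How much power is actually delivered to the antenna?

P_delivered ≈ 10 W

|Γ| = |(613 + j350)/(1213 + j350)| = 0.559
|Γ|² = 0.313
P_refl = |Γ|²·P_inc = 4.56 W, P_del = (1 − |Γ|²)·P_inc = 10 W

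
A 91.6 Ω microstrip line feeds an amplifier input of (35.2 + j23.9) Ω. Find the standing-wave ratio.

VSWR ≈ 2.81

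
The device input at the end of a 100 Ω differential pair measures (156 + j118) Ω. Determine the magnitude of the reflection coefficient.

|Γ| ≈ 0.463

Γ = (Z_L − Z_0)/(Z_L + Z_0) = (56 + j118)/(256 + j118)
|Γ| = 131/282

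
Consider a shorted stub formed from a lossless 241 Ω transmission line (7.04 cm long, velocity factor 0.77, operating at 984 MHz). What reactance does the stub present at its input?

X_in ≈ -744 Ω (capacitive)

λ = v/f = 0.77·c / 984 MHz = 0.235 m
βl = 2π·l/λ = 2π × 0.3 = 108°
tan(βl) = -3.09
For a shorted stub, Z_in = jZ_0·tan(βl)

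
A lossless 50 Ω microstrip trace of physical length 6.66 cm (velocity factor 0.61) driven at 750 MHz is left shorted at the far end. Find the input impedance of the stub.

Z_in ≈ −j344 Ω

λ = v/f = 0.61·c / 750 MHz = 0.244 m
βl = 2π·l/λ = 2π × 0.273 = 98.3°
tan(βl) = -6.89
For a shorted stub, Z_in = jZ_0·tan(βl)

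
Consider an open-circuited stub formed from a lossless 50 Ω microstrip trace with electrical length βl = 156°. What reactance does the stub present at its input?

X_in ≈ 112 Ω (inductive)

tan(βl) = -0.445
For an open-circuited stub, Z_in = −jZ_0·cot(βl) = −jZ_0/tan(βl)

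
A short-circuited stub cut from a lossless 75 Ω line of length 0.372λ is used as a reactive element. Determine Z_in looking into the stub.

βl = 2π × 0.372 = 134°
tan(βl) = -1.04
For a short-circuited stub, Z_in = jZ_0·tan(βl)

Z_in ≈ −j77.9 Ω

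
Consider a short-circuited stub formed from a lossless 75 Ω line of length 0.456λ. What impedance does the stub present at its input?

Z_in ≈ −j21.3 Ω

βl = 2π × 0.456 = 164°
tan(βl) = -0.284
For a short-circuited stub, Z_in = jZ_0·tan(βl)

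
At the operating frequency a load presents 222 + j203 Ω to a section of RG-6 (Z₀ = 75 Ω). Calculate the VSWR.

Γ = (Z_L − Z_0)/(Z_L + Z_0) = (147 + j203)/(297 + j203)
|Γ| = 251/360 = 0.697
VSWR = (1 + |Γ|)/(1 − |Γ|) = 1.7/0.303

VSWR ≈ 5.59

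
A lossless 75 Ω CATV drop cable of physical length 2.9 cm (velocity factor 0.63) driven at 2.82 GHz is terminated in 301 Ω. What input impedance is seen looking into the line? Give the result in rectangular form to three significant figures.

λ = v/f = 0.63·c / 2.82 GHz = 0.067 m
βl = 2π·l/λ = 2π × 0.433 = 156°
tan(βl) = tan(156°) = -0.45
Z_in = Z_0·(Z_L + jZ_0·tanβl)/(Z_0 + jZ_L·tanβl)
     = 75·(301 − j33.8)/(75 − j135)

Z_in ≈ 84.9 + j120 Ω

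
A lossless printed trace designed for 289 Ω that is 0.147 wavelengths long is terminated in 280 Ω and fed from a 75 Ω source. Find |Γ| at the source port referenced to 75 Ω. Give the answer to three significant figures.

βl = 2π × 0.147 = 52.9°
tan(βl) = 1.32
Z_in = Z_0·(Z_L + jZ_0·tanβl)/(Z_0 + jZ_L·tanβl) = 291 + j8.87 Ω
Γ_s = (Z_in − Z_s)/(Z_in + Z_s) = (216 + j8.87)/(366 + j8.87), |Γ_s| = 0.591

|Γ| ≈ 0.591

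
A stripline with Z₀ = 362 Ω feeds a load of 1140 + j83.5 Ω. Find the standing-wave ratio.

Γ = (Z_L − Z_0)/(Z_L + Z_0) = (778 + j83.5)/(1502 + j83.5)
|Γ| = 782/1500 = 0.52
VSWR = (1 + |Γ|)/(1 − |Γ|) = 1.52/0.48

VSWR ≈ 3.17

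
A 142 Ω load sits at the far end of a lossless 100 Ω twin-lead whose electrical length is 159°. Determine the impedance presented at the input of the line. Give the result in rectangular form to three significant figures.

Z_in ≈ 126 + j30.1 Ω

tan(βl) = tan(159°) = -0.384
Z_in = Z_0·(Z_L + jZ_0·tanβl)/(Z_0 + jZ_L·tanβl)
     = 100·(142 − j38.4)/(100 − j54.5)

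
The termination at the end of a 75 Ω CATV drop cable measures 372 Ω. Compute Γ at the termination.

Γ = (Z_L − Z_0)/(Z_L + Z_0) = (372 − 75)/(372 + 75) = 297/447

Γ = 0.664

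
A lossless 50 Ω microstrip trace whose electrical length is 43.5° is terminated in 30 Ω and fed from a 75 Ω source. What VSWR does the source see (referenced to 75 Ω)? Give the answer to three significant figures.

tan(βl) = 0.949
Z_in = Z_0·(Z_L + jZ_0·tanβl)/(Z_0 + jZ_L·tanβl) = 43.1 + j22.9 Ω
Γ_s = (Z_in − Z_s)/(Z_in + Z_s) = (-31.9 + j22.9)/(118 + j22.9), |Γ_s| = 0.327
VSWR = (1 + |Γ_s|)/(1 − |Γ_s|)

VSWR ≈ 1.97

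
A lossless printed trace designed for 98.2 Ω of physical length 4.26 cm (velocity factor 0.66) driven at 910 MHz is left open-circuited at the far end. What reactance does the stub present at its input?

X_in ≈ -34.8 Ω (capacitive)

λ = v/f = 0.66·c / 910 MHz = 0.218 m
βl = 2π·l/λ = 2π × 0.196 = 70.5°
tan(βl) = 2.82
For an open-circuited stub, Z_in = −jZ_0·cot(βl) = −jZ_0/tan(βl)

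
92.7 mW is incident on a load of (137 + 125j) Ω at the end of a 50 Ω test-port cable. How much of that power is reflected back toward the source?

|Γ| = |(87 + j125)/(187 + j125)| = 0.677
|Γ|² = 0.458
P_refl = |Γ|²·P_inc = 42.5 mW, P_del = (1 − |Γ|²)·P_inc = 50.2 mW

P_reflected ≈ 42.5 mW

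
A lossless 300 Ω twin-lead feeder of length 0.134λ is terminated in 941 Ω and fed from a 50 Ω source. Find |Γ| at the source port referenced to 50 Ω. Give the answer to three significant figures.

βl = 2π × 0.134 = 48.2°
tan(βl) = 1.12
Z_in = Z_0·(Z_L + jZ_0·tanβl)/(Z_0 + jZ_L·tanβl) = 159 − j223 Ω
Γ_s = (Z_in − Z_s)/(Z_in + Z_s) = (109 − j223)/(209 − j223), |Γ_s| = 0.812

|Γ| ≈ 0.812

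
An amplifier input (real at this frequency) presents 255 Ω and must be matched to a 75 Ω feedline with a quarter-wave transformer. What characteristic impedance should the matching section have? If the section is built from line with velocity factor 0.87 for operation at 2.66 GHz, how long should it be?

Z_qwt ≈ 138 Ω; length ≈ 2.45 cm

Z_qwt = √(Z_0·R_L) = √(75 × 255) = √19120
λ = 0.87·c/f = 0.0981 m, so l = λ/4 = 0.0245 m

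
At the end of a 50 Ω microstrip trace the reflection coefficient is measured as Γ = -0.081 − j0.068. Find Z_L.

Z_L = Z_0·(1 + Γ)/(1 − Γ) = 50·(0.919 − j0.068)/(1.08 + j0.068)

Z_L ≈ 42.1 − j5.8 Ω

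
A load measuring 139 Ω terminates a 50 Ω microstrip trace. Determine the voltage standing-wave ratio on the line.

Γ = (139 − 50)/(139 + 50) = 0.471
VSWR = (1 + 0.471)/(1 − 0.471)

VSWR ≈ 2.78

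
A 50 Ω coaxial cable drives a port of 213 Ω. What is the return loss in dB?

RL ≈ 4.16 dB

Γ = (213 − 50)/(213 + 50) = 0.62
RL = −20·log₁₀|Γ| = −20·log₁₀(0.62)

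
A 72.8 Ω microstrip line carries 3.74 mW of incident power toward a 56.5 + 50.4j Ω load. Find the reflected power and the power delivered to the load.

P_reflected ≈ 0.545 mW; P_delivered ≈ 3.2 mW

|Γ| = |(-16.3 + j50.4)/(129.3 + j50.4)| = 0.382
|Γ|² = 0.146
P_refl = |Γ|²·P_inc = 0.545 mW, P_del = (1 − |Γ|²)·P_inc = 3.2 mW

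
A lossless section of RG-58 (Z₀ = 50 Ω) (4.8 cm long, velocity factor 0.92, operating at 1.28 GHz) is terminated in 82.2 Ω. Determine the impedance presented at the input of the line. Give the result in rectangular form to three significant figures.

λ = v/f = 0.92·c / 1.28 GHz = 0.216 m
βl = 2π·l/λ = 2π × 0.223 = 80.1°
tan(βl) = tan(80.1°) = 5.75
Z_in = Z_0·(Z_L + jZ_0·tanβl)/(Z_0 + jZ_L·tanβl)
     = 50·(82.2 + j288)/(50 + j473)

Z_in ≈ 31 − j5.41 Ω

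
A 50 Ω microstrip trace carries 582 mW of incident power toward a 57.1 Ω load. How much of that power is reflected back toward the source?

Γ = (57.1 − 50)/(57.1 + 50) = 0.0663
|Γ|² = 0.00439
P_refl = |Γ|²·P_inc = 2.56 mW, P_del = (1 − |Γ|²)·P_inc = 579 mW

P_reflected ≈ 2.56 mW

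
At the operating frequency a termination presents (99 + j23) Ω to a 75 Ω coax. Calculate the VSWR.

Γ = (Z_L − Z_0)/(Z_L + Z_0) = (24 + j23)/(174 + j23)
|Γ| = 33.2/176 = 0.189
VSWR = (1 + |Γ|)/(1 − |Γ|) = 1.19/0.811

VSWR ≈ 1.47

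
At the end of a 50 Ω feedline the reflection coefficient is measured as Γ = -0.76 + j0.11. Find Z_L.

Z_L = Z_0·(1 + Γ)/(1 − Γ) = 50·(0.24 + j0.11)/(1.76 − j0.11)

Z_L ≈ 6.6 + j3.54 Ω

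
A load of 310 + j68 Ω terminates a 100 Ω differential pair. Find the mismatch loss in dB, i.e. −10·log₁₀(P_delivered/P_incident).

Γ = (210 + j68)/(410 + j68), |Γ| = 0.531
|Γ|² = 0.282, so P_del/P_inc = 1 − |Γ|² = 0.718
ML = −10·log₁₀(1 − |Γ|²)

mismatch loss ≈ 1.44 dB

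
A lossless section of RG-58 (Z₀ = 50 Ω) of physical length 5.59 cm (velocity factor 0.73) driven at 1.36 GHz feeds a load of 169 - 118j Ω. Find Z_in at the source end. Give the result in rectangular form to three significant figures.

Z_in ≈ 17.7 + j43.7 Ω

λ = v/f = 0.73·c / 1.36 GHz = 0.161 m
βl = 2π·l/λ = 2π × 0.347 = 125°
tan(βl) = tan(125°) = -1.43
Z_in = Z_0·(Z_L + jZ_0·tanβl)/(Z_0 + jZ_L·tanβl)
     = 50·(169 − j189)/(-119 − j242)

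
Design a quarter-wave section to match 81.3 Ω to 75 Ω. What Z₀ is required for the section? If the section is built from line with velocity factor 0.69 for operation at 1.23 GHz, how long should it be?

Z_qwt ≈ 78.1 Ω; length ≈ 4.21 cm

Z_qwt = √(Z_0·R_L) = √(75 × 81.3) = √6098
λ = 0.69·c/f = 0.168 m, so l = λ/4 = 0.0421 m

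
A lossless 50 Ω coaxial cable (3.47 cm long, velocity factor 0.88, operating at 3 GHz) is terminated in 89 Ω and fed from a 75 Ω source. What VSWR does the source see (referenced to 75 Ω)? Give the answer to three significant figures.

λ = v/f = 0.88·c / 3 GHz = 0.088 m
βl = 2π·l/λ = 2π × 0.394 = 142°
tan(βl) = -0.783
Z_in = Z_0·(Z_L + jZ_0·tanβl)/(Z_0 + jZ_L·tanβl) = 48.8 + j28.9 Ω
Γ_s = (Z_in − Z_s)/(Z_in + Z_s) = (-26.2 + j28.9)/(124 + j28.9), |Γ_s| = 0.307
VSWR = (1 + |Γ_s|)/(1 − |Γ_s|)

VSWR ≈ 1.88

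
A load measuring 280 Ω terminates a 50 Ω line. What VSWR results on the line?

VSWR ≈ 5.6

Γ = (280 − 50)/(280 + 50) = 0.697
VSWR = (1 + 0.697)/(1 − 0.697)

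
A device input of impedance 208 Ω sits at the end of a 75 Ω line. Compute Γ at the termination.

Γ = 0.47

Γ = (Z_L − Z_0)/(Z_L + Z_0) = (208 − 75)/(208 + 75) = 133/283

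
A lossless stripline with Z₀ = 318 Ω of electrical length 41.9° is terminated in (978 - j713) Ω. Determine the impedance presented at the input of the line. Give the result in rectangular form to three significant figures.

tan(βl) = tan(41.9°) = 0.897
Z_in = Z_0·(Z_L + jZ_0·tanβl)/(Z_0 + jZ_L·tanβl)
     = 318·(978 − j428)/(958 + j878)

Z_in ≈ 106 − j239 Ω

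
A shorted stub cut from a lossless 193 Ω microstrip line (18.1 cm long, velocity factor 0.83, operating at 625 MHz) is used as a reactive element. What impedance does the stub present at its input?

λ = v/f = 0.83·c / 625 MHz = 0.398 m
βl = 2π·l/λ = 2π × 0.454 = 164°
tan(βl) = -0.295
For a shorted stub, Z_in = jZ_0·tan(βl)

Z_in ≈ −j57 Ω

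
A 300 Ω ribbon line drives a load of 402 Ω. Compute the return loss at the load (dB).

RL ≈ 16.8 dB

Γ = (402 − 300)/(402 + 300) = 0.145
RL = −20·log₁₀|Γ| = −20·log₁₀(0.145)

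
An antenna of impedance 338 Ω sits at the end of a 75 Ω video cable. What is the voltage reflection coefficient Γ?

Γ = (Z_L − Z_0)/(Z_L + Z_0) = (338 − 75)/(338 + 75) = 263/413

Γ = 0.637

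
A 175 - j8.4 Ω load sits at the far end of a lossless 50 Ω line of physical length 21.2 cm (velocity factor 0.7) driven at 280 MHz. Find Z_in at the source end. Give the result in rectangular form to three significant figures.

λ = v/f = 0.7·c / 280 MHz = 0.75 m
βl = 2π·l/λ = 2π × 0.283 = 102°
tan(βl) = tan(102°) = -4.8
Z_in = Z_0·(Z_L + jZ_0·tanβl)/(Z_0 + jZ_L·tanβl)
     = 50·(175 − j249)/(9.65 − j841)

Z_in ≈ 14.9 + j10.2 Ω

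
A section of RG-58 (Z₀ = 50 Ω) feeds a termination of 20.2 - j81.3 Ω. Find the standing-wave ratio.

Γ = (Z_L − Z_0)/(Z_L + Z_0) = (-29.8 − j81.3)/(70.2 − j81.3)
|Γ| = 86.6/107 = 0.806
VSWR = (1 + |Γ|)/(1 − |Γ|) = 1.81/0.194

VSWR ≈ 9.32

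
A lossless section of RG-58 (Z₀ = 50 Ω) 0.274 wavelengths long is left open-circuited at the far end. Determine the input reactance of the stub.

X_in ≈ 7.6 Ω (inductive)

βl = 2π × 0.274 = 98.6°
tan(βl) = -6.58
For an open-circuited stub, Z_in = −jZ_0·cot(βl) = −jZ_0/tan(βl)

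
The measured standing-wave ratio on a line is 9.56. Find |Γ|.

|Γ| ≈ 0.811

|Γ| = (S − 1)/(S + 1) = (9.56 − 1)/(9.56 + 1) = 8.56/10.6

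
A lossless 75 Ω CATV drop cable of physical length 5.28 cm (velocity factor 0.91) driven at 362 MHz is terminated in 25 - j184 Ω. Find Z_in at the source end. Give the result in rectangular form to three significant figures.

Z_in ≈ 6.54 − j69.5 Ω

λ = v/f = 0.91·c / 362 MHz = 0.754 m
βl = 2π·l/λ = 2π × 0.07 = 25.2°
tan(βl) = tan(25.2°) = 0.471
Z_in = Z_0·(Z_L + jZ_0·tanβl)/(Z_0 + jZ_L·tanβl)
     = 75·(25 − j149)/(162 + j11.8)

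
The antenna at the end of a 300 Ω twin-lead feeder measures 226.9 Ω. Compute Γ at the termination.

Γ = -0.139

Γ = (Z_L − Z_0)/(Z_L + Z_0) = (226.9 − 300)/(226.9 + 300) = -73.1/526.9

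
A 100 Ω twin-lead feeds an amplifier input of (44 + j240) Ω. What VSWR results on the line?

VSWR ≈ 15.7

Γ = (Z_L − Z_0)/(Z_L + Z_0) = (-56 + j240)/(144 + j240)
|Γ| = 246/280 = 0.881
VSWR = (1 + |Γ|)/(1 − |Γ|) = 1.88/0.119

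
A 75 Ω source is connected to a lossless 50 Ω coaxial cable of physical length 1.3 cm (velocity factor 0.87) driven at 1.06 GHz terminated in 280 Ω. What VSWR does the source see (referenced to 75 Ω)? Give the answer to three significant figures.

VSWR ≈ 4.24

λ = v/f = 0.87·c / 1.06 GHz = 0.246 m
βl = 2π·l/λ = 2π × 0.0528 = 19°
tan(βl) = 0.344
Z_in = Z_0·(Z_L + jZ_0·tanβl)/(Z_0 + jZ_L·tanβl) = 66.3 − j111 Ω
Γ_s = (Z_in − Z_s)/(Z_in + Z_s) = (-8.65 − j111)/(141 − j111), |Γ_s| = 0.619
VSWR = (1 + |Γ_s|)/(1 − |Γ_s|)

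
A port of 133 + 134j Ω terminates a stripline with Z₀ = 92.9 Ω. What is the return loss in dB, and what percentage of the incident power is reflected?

RL ≈ 5.47 dB; 28.4% of incident power reflected

Γ = (40.1 + j134)/(225.9 + j134), |Γ| = 0.533
RL = −20·log₁₀(0.533) = 5.47 dB
P_refl/P_inc = |Γ|² = 0.284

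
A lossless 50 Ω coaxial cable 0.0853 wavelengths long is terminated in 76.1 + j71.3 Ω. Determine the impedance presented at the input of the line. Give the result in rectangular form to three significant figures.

Z_in ≈ 122 − j63.5 Ω

βl = 2π × 0.0853 = 30.7°
tan(βl) = tan(30.7°) = 0.594
Z_in = Z_0·(Z_L + jZ_0·tanβl)/(Z_0 + jZ_L·tanβl)
     = 50·(76.1 + j101)/(7.65 + j45.2)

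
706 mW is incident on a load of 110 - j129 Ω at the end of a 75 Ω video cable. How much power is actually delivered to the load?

P_delivered ≈ 458 mW

|Γ| = |(35 − j129)/(185 − j129)| = 0.593
|Γ|² = 0.351
P_refl = |Γ|²·P_inc = 248 mW, P_del = (1 − |Γ|²)·P_inc = 458 mW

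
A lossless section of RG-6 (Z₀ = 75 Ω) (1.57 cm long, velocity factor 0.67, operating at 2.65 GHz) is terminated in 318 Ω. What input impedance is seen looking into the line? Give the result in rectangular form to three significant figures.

λ = v/f = 0.67·c / 2.65 GHz = 0.0758 m
βl = 2π·l/λ = 2π × 0.207 = 74.5°
tan(βl) = tan(74.5°) = 3.61
Z_in = Z_0·(Z_L + jZ_0·tanβl)/(Z_0 + jZ_L·tanβl)
     = 75·(318 + j271)/(75 + j1150)

Z_in ≈ 19 − j19.5 Ω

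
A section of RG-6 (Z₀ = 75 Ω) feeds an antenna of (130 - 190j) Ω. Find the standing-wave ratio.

Γ = (Z_L − Z_0)/(Z_L + Z_0) = (55 − j190)/(205 − j190)
|Γ| = 198/280 = 0.708
VSWR = (1 + |Γ|)/(1 − |Γ|) = 1.71/0.292

VSWR ≈ 5.84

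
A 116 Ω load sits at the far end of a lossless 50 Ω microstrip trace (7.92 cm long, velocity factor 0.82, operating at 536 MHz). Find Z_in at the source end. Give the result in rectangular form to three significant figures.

λ = v/f = 0.82·c / 536 MHz = 0.459 m
βl = 2π·l/λ = 2π × 0.173 = 62.1°
tan(βl) = tan(62.1°) = 1.89
Z_in = Z_0·(Z_L + jZ_0·tanβl)/(Z_0 + jZ_L·tanβl)
     = 50·(116 + j94.5)/(50 + j219)

Z_in ≈ 26.2 − j20.5 Ω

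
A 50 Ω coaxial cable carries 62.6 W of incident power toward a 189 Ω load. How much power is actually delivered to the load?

Γ = (189 − 50)/(189 + 50) = 0.582
|Γ|² = 0.338
P_refl = |Γ|²·P_inc = 21.2 W, P_del = (1 − |Γ|²)·P_inc = 41.4 W

P_delivered ≈ 41.4 W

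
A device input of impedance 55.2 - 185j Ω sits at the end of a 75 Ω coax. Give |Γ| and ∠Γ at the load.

Γ ≈ 0.822 ∠ -41.2°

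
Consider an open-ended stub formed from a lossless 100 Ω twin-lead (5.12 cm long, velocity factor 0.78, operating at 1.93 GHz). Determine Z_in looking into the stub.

λ = v/f = 0.78·c / 1.93 GHz = 0.121 m
βl = 2π·l/λ = 2π × 0.422 = 152°
tan(βl) = -0.531
For an open-ended stub, Z_in = −jZ_0·cot(βl) = −jZ_0/tan(βl)

Z_in ≈ +j188 Ω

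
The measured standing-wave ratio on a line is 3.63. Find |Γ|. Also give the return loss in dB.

|Γ| = (S − 1)/(S + 1) = (3.63 − 1)/(3.63 + 1) = 2.63/4.63
RL = −20·log₁₀|Γ| = −20·log₁₀(0.568)

|Γ| ≈ 0.568; return loss ≈ 4.91 dB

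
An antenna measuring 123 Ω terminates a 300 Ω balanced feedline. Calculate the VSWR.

VSWR ≈ 2.44

For a purely resistive load, VSWR = R_L/Z_0 or Z_0/R_L (whichever > 1) = 300/123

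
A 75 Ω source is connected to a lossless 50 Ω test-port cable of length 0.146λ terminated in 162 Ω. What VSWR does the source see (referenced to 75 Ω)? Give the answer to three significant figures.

VSWR ≈ 3.91

βl = 2π × 0.146 = 52.6°
tan(βl) = 1.31
Z_in = Z_0·(Z_L + jZ_0·tanβl)/(Z_0 + jZ_L·tanβl) = 23.2 − j32.8 Ω
Γ_s = (Z_in − Z_s)/(Z_in + Z_s) = (-51.8 − j32.8)/(98.2 − j32.8), |Γ_s| = 0.592
VSWR = (1 + |Γ_s|)/(1 − |Γ_s|)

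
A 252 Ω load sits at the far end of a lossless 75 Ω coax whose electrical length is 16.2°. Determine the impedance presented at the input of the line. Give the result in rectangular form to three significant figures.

Z_in ≈ 140 − j115 Ω

tan(βl) = tan(16.2°) = 0.291
Z_in = Z_0·(Z_L + jZ_0·tanβl)/(Z_0 + jZ_L·tanβl)
     = 75·(252 + j21.8)/(75 + j73.2)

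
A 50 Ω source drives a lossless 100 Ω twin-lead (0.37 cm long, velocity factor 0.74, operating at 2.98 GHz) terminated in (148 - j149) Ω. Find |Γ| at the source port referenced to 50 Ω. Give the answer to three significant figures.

|Γ| ≈ 0.66

λ = v/f = 0.74·c / 2.98 GHz = 0.0745 m
βl = 2π·l/λ = 2π × 0.0497 = 17.9°
tan(βl) = 0.323
Z_in = Z_0·(Z_L + jZ_0·tanβl)/(Z_0 + jZ_L·tanβl) = 67.5 − j101 Ω
Γ_s = (Z_in − Z_s)/(Z_in + Z_s) = (17.5 − j101)/(118 − j101), |Γ_s| = 0.66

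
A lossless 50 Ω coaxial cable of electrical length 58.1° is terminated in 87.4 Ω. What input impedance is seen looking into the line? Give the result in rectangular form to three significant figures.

tan(βl) = tan(58.1°) = 1.61
Z_in = Z_0·(Z_L + jZ_0·tanβl)/(Z_0 + jZ_L·tanβl)
     = 50·(87.4 + j80.3)/(50 + j140)

Z_in ≈ 35.2 − j18.6 Ω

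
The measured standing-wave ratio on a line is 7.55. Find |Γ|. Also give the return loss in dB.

|Γ| = (S − 1)/(S + 1) = (7.55 − 1)/(7.55 + 1) = 6.55/8.55
RL = −20·log₁₀|Γ| = −20·log₁₀(0.766)

|Γ| ≈ 0.766; return loss ≈ 2.31 dB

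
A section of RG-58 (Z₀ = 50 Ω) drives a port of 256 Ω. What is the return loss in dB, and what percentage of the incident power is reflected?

Γ = (256 − 50)/(256 + 50) = 0.673
RL = −20·log₁₀(0.673) = 3.44 dB
P_refl/P_inc = |Γ|² = 0.453

RL ≈ 3.44 dB; 45.3% of incident power reflected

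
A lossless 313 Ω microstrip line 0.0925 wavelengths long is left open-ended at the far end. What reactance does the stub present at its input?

βl = 2π × 0.0925 = 33.3°
tan(βl) = 0.657
For an open-ended stub, Z_in = −jZ_0·cot(βl) = −jZ_0/tan(βl)

X_in ≈ -476 Ω (capacitive)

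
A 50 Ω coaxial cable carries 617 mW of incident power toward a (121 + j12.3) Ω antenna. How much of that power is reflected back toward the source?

P_reflected ≈ 109 mW

|Γ| = |(71 + j12.3)/(171 + j12.3)| = 0.42
|Γ|² = 0.177
P_refl = |Γ|²·P_inc = 109 mW, P_del = (1 − |Γ|²)·P_inc = 508 mW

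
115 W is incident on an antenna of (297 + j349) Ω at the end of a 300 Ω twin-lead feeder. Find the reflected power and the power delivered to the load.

P_reflected ≈ 29.3 W; P_delivered ≈ 85.7 W

|Γ| = |(-3 + j349)/(597 + j349)| = 0.505
|Γ|² = 0.255
P_refl = |Γ|²·P_inc = 29.3 W, P_del = (1 − |Γ|²)·P_inc = 85.7 W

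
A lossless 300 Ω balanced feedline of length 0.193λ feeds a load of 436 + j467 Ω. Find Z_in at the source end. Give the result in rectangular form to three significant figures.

Z_in ≈ 142 − j227 Ω

βl = 2π × 0.193 = 69.5°
tan(βl) = tan(69.5°) = 2.67
Z_in = Z_0·(Z_L + jZ_0·tanβl)/(Z_0 + jZ_L·tanβl)
     = 300·(436 + j1270)/(-948 + j1160)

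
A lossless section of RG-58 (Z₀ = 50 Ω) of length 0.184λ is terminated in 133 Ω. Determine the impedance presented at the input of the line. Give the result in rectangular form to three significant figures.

Z_in ≈ 21.8 − j18.4 Ω

βl = 2π × 0.184 = 66.2°
tan(βl) = tan(66.2°) = 2.27
Z_in = Z_0·(Z_L + jZ_0·tanβl)/(Z_0 + jZ_L·tanβl)
     = 50·(133 + j114)/(50 + j302)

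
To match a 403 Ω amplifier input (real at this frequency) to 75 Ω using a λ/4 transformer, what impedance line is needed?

Z_qwt ≈ 174 Ω

Z_qwt = √(Z_0·R_L) = √(75 × 403) = √30220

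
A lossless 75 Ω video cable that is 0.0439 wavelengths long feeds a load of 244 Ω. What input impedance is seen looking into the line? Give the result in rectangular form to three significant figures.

Z_in ≈ 143 − j110 Ω

βl = 2π × 0.0439 = 15.8°
tan(βl) = tan(15.8°) = 0.283
Z_in = Z_0·(Z_L + jZ_0·tanβl)/(Z_0 + jZ_L·tanβl)
     = 75·(244 + j21.2)/(75 + j69.1)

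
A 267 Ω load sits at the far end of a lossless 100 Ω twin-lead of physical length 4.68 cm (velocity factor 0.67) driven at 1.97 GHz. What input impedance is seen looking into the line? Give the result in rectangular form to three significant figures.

λ = v/f = 0.67·c / 1.97 GHz = 0.102 m
βl = 2π·l/λ = 2π × 0.459 = 165°
tan(βl) = tan(165°) = -0.266
Z_in = Z_0·(Z_L + jZ_0·tanβl)/(Z_0 + jZ_L·tanβl)
     = 100·(267 − j26.6)/(100 − j70.9)

Z_in ≈ 190 + j108 Ω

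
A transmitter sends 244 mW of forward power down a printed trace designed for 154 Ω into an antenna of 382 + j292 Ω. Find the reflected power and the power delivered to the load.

P_reflected ≈ 89.9 mW; P_delivered ≈ 154 mW

|Γ| = |(228 + j292)/(536 + j292)| = 0.607
|Γ|² = 0.368
P_refl = |Γ|²·P_inc = 89.9 mW, P_del = (1 − |Γ|²)·P_inc = 154 mW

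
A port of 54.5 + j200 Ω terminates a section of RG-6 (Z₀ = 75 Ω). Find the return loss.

RL ≈ 1.48 dB

Γ = (-20.5 + j200)/(129.5 + j200), |Γ| = 0.844
RL = −20·log₁₀|Γ| = −20·log₁₀(0.844)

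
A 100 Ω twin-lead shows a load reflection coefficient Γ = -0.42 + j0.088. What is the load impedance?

Z_L ≈ 40.3 + j8.7 Ω

Z_L = Z_0·(1 + Γ)/(1 − Γ) = 100·(0.58 + j0.088)/(1.42 − j0.088)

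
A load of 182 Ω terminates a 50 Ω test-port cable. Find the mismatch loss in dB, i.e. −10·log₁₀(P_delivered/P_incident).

Γ = (182 − 50)/(182 + 50) = 0.569
|Γ|² = 0.324, so P_del/P_inc = 1 − |Γ|² = 0.676
ML = −10·log₁₀(1 − |Γ|²)

mismatch loss ≈ 1.7 dB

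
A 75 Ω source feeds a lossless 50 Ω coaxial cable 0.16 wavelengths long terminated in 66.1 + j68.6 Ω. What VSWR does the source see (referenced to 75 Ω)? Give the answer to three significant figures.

VSWR ≈ 3.04

βl = 2π × 0.16 = 57.6°
tan(βl) = 1.58
Z_in = Z_0·(Z_L + jZ_0·tanβl)/(Z_0 + jZ_L·tanβl) = 40.5 − j54.3 Ω
Γ_s = (Z_in − Z_s)/(Z_in + Z_s) = (-34.5 − j54.3)/(115 − j54.3), |Γ_s| = 0.504
VSWR = (1 + |Γ_s|)/(1 − |Γ_s|)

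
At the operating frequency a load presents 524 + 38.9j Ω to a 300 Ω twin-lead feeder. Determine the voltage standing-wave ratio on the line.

Γ = (Z_L − Z_0)/(Z_L + Z_0) = (224 + j38.9)/(824 + j38.9)
|Γ| = 227/825 = 0.276
VSWR = (1 + |Γ|)/(1 − |Γ|) = 1.28/0.724

VSWR ≈ 1.76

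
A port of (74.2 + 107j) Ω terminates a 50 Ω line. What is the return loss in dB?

Γ = (24.2 + j107)/(124.2 + j107), |Γ| = 0.669
RL = −20·log₁₀|Γ| = −20·log₁₀(0.669)

RL ≈ 3.49 dB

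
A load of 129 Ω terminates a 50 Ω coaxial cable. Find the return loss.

RL ≈ 7.1 dB

Γ = (129 − 50)/(129 + 50) = 0.441
RL = −20·log₁₀|Γ| = −20·log₁₀(0.441)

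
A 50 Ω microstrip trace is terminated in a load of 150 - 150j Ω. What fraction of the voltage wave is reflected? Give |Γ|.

Γ = (Z_L − Z_0)/(Z_L + Z_0) = (100 − j150)/(200 − j150)
|Γ| = 180/250

|Γ| ≈ 0.721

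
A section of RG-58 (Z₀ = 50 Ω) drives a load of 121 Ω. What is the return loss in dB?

RL ≈ 7.63 dB

Γ = (121 − 50)/(121 + 50) = 0.415
RL = −20·log₁₀|Γ| = −20·log₁₀(0.415)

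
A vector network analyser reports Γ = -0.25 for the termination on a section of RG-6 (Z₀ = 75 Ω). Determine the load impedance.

Z_L = Z_0·(1 + Γ)/(1 − Γ) = 75·(0.75)/(1.25)

Z_L ≈ 45 Ω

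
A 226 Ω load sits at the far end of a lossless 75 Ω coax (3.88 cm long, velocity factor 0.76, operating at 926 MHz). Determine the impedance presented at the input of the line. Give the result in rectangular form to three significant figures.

Z_in ≈ 34 − j41.8 Ω

λ = v/f = 0.76·c / 926 MHz = 0.246 m
βl = 2π·l/λ = 2π × 0.158 = 56.7°
tan(βl) = tan(56.7°) = 1.52
Z_in = Z_0·(Z_L + jZ_0·tanβl)/(Z_0 + jZ_L·tanβl)
     = 75·(226 + j114)/(75 + j344)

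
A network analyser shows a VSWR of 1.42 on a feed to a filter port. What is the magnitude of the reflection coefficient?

|Γ| ≈ 0.174

|Γ| = (S − 1)/(S + 1) = (1.42 − 1)/(1.42 + 1) = 0.42/2.42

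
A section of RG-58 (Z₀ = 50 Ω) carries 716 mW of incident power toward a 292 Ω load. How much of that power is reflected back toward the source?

Γ = (292 − 50)/(292 + 50) = 0.708
|Γ|² = 0.501
P_refl = |Γ|²·P_inc = 359 mW, P_del = (1 − |Γ|²)·P_inc = 357 mW

P_reflected ≈ 359 mW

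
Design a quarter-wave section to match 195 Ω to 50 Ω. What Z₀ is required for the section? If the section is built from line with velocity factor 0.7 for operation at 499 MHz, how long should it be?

Z_qwt ≈ 98.7 Ω; length ≈ 10.5 cm

Z_qwt = √(Z_0·R_L) = √(50 × 195) = √9750
λ = 0.7·c/f = 0.421 m, so l = λ/4 = 0.105 m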